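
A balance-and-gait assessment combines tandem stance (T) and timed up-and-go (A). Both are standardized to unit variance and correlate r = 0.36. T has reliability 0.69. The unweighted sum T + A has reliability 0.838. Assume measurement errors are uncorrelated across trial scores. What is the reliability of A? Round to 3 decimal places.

0.869

Var(T+A) = 2 + 2·0.36 = 2.720.
True-score variance = ρ_T + ρ_A + 2·0.36, so 0.838 = (0.69 + ρ_A + 0.72) / 2.720.
ρ_A = 0.838·2.720 − 0.69 − 0.72 = 0.869.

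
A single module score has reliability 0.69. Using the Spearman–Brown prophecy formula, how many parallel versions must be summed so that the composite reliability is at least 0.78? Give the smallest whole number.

2

k ≥ ρ*(1−ρ₁)/(ρ₁(1−ρ*)) = 0.78·0.31 / (0.69·0.22) = 1.593.
Smallest integer k = 2.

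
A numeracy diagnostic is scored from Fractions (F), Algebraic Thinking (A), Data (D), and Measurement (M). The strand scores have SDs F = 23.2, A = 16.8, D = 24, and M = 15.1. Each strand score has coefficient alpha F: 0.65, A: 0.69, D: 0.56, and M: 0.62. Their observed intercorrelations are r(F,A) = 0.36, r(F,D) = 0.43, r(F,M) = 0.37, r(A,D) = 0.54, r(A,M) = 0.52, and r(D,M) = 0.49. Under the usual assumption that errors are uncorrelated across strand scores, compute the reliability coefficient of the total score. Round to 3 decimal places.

Var(F+A+D+M) = 23.2² + 16.8² + 24² + 15.1² + 2·[23.2·16.8·0.36 + 23.2·24·0.43 + 23.2·15.1·0.37 + 16.8·24·0.54 + 16.8·15.1·0.52 + 24·15.1·0.49] = 1624.49 + 2073.15 = 3697.64.
With uncorrelated errors the cross-covariances are all true-score covariance, so they carry over unchanged; only the diagonal terms shrink to ρᵢσᵢ².
True-score variance = [23.2²·0.65 + 16.8²·0.69 + 24²·0.56 + 15.1²·0.62] + 2073.15 = 1008.53 + 2073.15 = 3081.68.
Reliability = 3081.68 / 3697.64 = 0.833.

0.833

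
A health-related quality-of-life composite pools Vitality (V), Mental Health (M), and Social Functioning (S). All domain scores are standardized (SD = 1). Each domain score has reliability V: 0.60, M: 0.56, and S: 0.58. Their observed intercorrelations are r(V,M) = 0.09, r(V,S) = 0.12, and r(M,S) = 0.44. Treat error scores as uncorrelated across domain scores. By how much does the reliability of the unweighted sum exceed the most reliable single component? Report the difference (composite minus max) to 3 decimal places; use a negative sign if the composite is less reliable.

0.107

Var(sum) = 3 + 1.3 = 4.3; true-score variance = 1.74 + 1.3 = 3.04; composite reliability = 0.7070.
Max component reliability = 0.6000.
Difference = 0.7070 − 0.6000 = 0.107.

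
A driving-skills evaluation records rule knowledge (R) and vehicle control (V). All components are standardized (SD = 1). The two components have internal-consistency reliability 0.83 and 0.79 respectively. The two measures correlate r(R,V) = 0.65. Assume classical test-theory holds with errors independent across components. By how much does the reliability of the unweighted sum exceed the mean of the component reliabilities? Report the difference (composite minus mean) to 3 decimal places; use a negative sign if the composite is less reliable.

0.075

Var(sum) = 2 + 1.3 = 3.3; true-score variance = 1.62 + 1.3 = 2.92; composite reliability = 0.8848.
Mean component reliability = 0.8100.
Difference = 0.8848 − 0.8100 = 0.075.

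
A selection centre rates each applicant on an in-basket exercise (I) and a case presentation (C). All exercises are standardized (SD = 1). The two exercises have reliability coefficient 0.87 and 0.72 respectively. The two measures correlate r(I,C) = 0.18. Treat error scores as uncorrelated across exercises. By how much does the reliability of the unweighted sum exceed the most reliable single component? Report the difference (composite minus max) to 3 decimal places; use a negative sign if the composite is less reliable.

Var(sum) = 2 + 0.36 = 2.36; true-score variance = 1.59 + 0.36 = 1.95; composite reliability = 0.8263.
Max component reliability = 0.8700.
Difference = 0.8263 − 0.8700 = -0.044.

-0.044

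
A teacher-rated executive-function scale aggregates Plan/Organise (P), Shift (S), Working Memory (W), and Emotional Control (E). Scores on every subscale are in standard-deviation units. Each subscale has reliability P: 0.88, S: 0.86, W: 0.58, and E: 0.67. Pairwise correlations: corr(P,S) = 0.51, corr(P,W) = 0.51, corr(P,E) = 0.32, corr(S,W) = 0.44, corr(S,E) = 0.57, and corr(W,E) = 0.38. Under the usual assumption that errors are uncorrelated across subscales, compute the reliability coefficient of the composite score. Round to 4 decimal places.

0.8932

Var(P+S+W+E) = 4 + 2·[0.51 + 0.51 + 0.32 + 0.44 + 0.57 + 0.38] = 4 + 5.46 = 9.46.
Under uncorrelated errors the observed covariances equal the true-score covariances, so only the own-variance terms attenuate.
True-score variance = [0.88 + 0.86 + 0.58 + 0.67] + 5.46 = 2.99 + 5.46 = 8.45.
Reliability = 8.45 / 9.46 = 0.8932.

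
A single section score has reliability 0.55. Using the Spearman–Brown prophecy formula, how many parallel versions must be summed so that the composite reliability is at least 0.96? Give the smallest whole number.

20

k ≥ ρ*(1−ρ₁)/(ρ₁(1−ρ*)) = 0.96·0.45 / (0.55·0.04) = 19.636.
Smallest integer k = 20.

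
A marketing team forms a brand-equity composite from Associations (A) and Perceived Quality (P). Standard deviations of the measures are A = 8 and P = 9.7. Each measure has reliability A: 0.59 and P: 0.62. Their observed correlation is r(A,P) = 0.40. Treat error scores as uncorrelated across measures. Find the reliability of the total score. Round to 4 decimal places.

Var(A+P) = 8² + 9.7² + 2·[8·9.7·0.40] = 158.09 + 62.08 = 220.17.
Because errors are independent across components, Cov(Tᵢ,Tⱼ) = Cov(Xᵢ,Xⱼ); the off-diagonal part of the true-score variance is the same as above.
True-score variance = [8²·0.59 + 9.7²·0.62] + 62.08 = 96.0958 + 62.08 = 158.176.
Reliability = 158.176 / 220.17 = 0.7184.

0.7184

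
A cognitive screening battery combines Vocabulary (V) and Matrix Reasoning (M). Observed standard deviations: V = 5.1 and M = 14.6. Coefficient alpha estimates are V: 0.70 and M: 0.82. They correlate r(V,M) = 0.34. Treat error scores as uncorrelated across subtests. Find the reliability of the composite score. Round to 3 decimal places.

0.841

Var(V+M) = 5.1² + 14.6² + 2·[5.1·14.6·0.34] = 239.17 + 50.6328 = 289.803.
With uncorrelated errors the cross-covariances are all true-score covariance, so they carry over unchanged; only the diagonal terms shrink to ρᵢσᵢ².
True-score variance = [5.1²·0.70 + 14.6²·0.82] + 50.6328 = 192.998 + 50.6328 = 243.631.
Reliability = 243.631 / 289.803 = 0.841.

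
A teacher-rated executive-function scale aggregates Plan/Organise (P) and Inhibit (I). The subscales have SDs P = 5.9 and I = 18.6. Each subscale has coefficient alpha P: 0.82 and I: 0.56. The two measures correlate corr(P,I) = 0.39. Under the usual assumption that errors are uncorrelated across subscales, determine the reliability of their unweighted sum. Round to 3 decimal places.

0.660

Var(P+I) = 5.9² + 18.6² + 2·[5.9·18.6·0.39] = 380.77 + 85.5972 = 466.367.
With uncorrelated errors the cross-covariances are all true-score covariance, so they carry over unchanged; only the diagonal terms shrink to ρᵢσᵢ².
True-score variance = [5.9²·0.82 + 18.6²·0.56] + 85.5972 = 222.282 + 85.5972 = 307.879.
Reliability = 307.879 / 466.367 = 0.660.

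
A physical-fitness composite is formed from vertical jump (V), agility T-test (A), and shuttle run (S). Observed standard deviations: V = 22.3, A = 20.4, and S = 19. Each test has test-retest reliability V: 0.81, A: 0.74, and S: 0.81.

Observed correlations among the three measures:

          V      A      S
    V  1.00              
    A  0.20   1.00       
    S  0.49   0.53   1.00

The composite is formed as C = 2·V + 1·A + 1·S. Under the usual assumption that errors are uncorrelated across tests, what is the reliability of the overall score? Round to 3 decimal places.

0.873

Var(C) = 2²·22.3² + 20.4² + 19² + 2·[2·22.3·20.4·0.20 + 2·22.3·19·0.49 + 20.4·19·0.53] = 2766.32 + 1605.24 = 4371.56.
Under uncorrelated errors the observed covariances equal the true-score covariances, so only the own-variance terms attenuate.
True-score variance = [2²·22.3²·0.81 + 20.4²·0.74 + 19²·0.81] + 1605.24 = 2211.59 + 1605.24 = 3816.83.
Reliability = 3816.83 / 4371.56 = 0.873.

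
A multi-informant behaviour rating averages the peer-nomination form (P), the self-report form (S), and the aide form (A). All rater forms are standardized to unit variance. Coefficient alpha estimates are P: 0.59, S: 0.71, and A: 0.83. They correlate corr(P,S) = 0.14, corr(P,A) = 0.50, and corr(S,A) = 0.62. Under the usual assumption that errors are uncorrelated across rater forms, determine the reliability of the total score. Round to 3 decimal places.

Var(P+S+A) = 3 + 2·[0.14 + 0.50 + 0.62] = 3 + 2.52 = 5.52.
Under uncorrelated errors the observed covariances equal the true-score covariances, so only the own-variance terms attenuate.
True-score variance = [0.59 + 0.71 + 0.83] + 2.52 = 2.13 + 2.52 = 4.65.
Reliability = 4.65 / 5.52 = 0.842.

0.842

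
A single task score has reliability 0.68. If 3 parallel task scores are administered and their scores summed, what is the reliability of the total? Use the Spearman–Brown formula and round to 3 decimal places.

0.864

ρ_k = kρ / (1 + (k−1)ρ) = 3·0.68 / (1 + 2·0.68) = 2.040 / 2.360 = 0.864.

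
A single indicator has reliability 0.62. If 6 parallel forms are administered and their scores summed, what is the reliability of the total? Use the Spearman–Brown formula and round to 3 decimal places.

0.907

ρ_k = kρ / (1 + (k−1)ρ) = 6·0.62 / (1 + 5·0.62) = 3.720 / 4.100 = 0.907.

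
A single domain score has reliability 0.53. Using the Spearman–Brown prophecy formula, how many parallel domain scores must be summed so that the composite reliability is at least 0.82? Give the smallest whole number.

5

k ≥ ρ*(1−ρ₁)/(ρ₁(1−ρ*)) = 0.82·0.47 / (0.53·0.18) = 4.040.
Smallest integer k = 5.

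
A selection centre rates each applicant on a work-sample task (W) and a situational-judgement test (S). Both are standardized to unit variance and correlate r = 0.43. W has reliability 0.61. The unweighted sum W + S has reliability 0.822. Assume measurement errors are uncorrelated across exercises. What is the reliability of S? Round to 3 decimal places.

Var(W+S) = 2 + 2·0.43 = 2.860.
True-score variance = ρ_W + ρ_S + 2·0.43, so 0.822 = (0.61 + ρ_S + 0.86) / 2.860.
ρ_S = 0.822·2.860 − 0.61 − 0.86 = 0.881.

0.881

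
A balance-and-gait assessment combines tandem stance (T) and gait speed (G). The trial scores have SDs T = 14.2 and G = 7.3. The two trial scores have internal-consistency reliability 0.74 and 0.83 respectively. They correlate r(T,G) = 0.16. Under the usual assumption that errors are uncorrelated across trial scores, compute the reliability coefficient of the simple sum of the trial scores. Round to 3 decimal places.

Var(T+G) = 14.2² + 7.3² + 2·[14.2·7.3·0.16] = 254.93 + 33.1712 = 288.101.
Because errors are independent across components, Cov(Tᵢ,Tⱼ) = Cov(Xᵢ,Xⱼ); the off-diagonal part of the true-score variance is the same as above.
True-score variance = [14.2²·0.74 + 7.3²·0.83] + 33.1712 = 193.444 + 33.1712 = 226.615.
Reliability = 226.615 / 288.101 = 0.787.

0.787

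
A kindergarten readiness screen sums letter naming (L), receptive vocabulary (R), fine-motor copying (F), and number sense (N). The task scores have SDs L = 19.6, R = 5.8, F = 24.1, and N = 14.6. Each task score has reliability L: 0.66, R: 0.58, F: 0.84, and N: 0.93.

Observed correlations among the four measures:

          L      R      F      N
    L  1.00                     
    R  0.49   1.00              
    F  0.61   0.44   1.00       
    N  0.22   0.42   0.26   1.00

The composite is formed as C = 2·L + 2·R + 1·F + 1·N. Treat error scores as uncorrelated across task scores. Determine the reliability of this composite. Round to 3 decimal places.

0.859

Var(C) = 2²·19.6² + 2²·5.8² + 24.1² + 14.6² + 2·[4·19.6·5.8·0.49 + 2·19.6·24.1·0.61 + 2·19.6·14.6·0.22 + 2·5.8·24.1·0.44 + 2·5.8·14.6·0.42 + 24.1·14.6·0.26] = 2465.17 + 2421.25 = 4886.42.
Because errors are independent across components, Cov(Tᵢ,Tⱼ) = Cov(Xᵢ,Xⱼ); the off-diagonal part of the true-score variance is the same as above.
True-score variance = [2²·19.6²·0.66 + 2²·5.8²·0.58 + 24.1²·0.84 + 14.6²·0.93] + 2421.25 = 1778.35 + 2421.25 = 4199.59.
Reliability = 4199.59 / 4886.42 = 0.859.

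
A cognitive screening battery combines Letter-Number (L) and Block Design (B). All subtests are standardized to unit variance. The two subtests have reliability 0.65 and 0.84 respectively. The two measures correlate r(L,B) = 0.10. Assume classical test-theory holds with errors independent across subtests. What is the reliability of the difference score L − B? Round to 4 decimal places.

0.7167

Var(L−B) = 1 + 1 − 2·0.10 = 2 − 0.2 = 1.8.
Under uncorrelated errors the observed covariances equal the true-score covariances, so only the own-variance terms attenuate.
True-score variance = [0.65 + 0.84] − 0.2 = 1.49 − 0.2 = 1.29.
Reliability = 1.29 / 1.8 = 0.7167.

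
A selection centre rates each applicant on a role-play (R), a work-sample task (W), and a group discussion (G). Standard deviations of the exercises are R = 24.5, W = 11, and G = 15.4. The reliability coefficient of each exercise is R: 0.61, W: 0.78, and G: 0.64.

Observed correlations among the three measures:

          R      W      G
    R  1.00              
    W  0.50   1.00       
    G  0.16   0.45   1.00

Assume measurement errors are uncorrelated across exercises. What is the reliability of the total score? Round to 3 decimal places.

Var(R+W+G) = 24.5² + 11² + 15.4² + 2·[24.5·11·0.50 + 24.5·15.4·0.16 + 11·15.4·0.45] = 958.41 + 542.696 = 1501.11.
Under uncorrelated errors the observed covariances equal the true-score covariances, so only the own-variance terms attenuate.
True-score variance = [24.5²·0.61 + 11²·0.78 + 15.4²·0.64] + 542.696 = 612.315 + 542.696 = 1155.01.
Reliability = 1155.01 / 1501.11 = 0.769.

0.769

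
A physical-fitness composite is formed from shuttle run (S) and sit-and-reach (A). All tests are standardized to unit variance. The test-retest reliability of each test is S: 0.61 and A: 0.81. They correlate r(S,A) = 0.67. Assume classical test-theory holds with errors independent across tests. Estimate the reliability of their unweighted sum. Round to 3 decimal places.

Var(S+A) = 2 + 2·[0.67] = 2 + 1.34 = 3.34.
With uncorrelated errors the cross-covariances are all true-score covariance, so they carry over unchanged; only the diagonal terms shrink to ρᵢσᵢ².
True-score variance = [0.61 + 0.81] + 1.34 = 1.42 + 1.34 = 2.76.
Reliability = 2.76 / 3.34 = 0.826.

0.826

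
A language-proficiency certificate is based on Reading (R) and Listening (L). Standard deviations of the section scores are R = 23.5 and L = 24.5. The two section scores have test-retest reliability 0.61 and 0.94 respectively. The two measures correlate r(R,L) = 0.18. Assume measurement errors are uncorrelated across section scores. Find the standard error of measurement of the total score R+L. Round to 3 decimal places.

15.855

Var(total) = 1152.5 + 207.27 = 1359.77.
True-score variance = 901.108 + 207.27 = 1108.38, so reliability = 0.8151.
Error variance = 1359.77 − 1108.38 = 251.392; SEM = √251.392 = 15.855.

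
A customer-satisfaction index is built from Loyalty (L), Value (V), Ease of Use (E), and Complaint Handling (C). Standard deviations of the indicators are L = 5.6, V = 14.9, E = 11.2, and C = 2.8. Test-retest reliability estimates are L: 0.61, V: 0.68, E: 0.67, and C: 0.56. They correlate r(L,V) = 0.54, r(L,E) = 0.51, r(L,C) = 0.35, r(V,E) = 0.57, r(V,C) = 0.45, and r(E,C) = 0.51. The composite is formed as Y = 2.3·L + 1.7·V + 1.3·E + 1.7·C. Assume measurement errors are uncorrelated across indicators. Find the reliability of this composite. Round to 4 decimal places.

Var(Y) = 2.3²·5.6² + 1.7²·14.9² + 1.3²·11.2² + 1.7²·2.8² + 2·[3.91·5.6·14.9·0.54 + 2.99·5.6·11.2·0.51 + 3.91·5.6·2.8·0.35 + 2.21·14.9·11.2·0.57 + 2.89·14.9·2.8·0.45 + 2.21·11.2·2.8·0.51] = 1042.15 + 1186.19 = 2228.35.
Under uncorrelated errors the observed covariances equal the true-score covariances, so only the own-variance terms attenuate.
True-score variance = [2.3²·5.6²·0.61 + 1.7²·14.9²·0.68 + 1.3²·11.2²·0.67 + 1.7²·2.8²·0.56] + 1186.19 = 692.214 + 1186.19 = 1878.41.
Reliability = 1878.41 / 2228.35 = 0.8430.

0.8430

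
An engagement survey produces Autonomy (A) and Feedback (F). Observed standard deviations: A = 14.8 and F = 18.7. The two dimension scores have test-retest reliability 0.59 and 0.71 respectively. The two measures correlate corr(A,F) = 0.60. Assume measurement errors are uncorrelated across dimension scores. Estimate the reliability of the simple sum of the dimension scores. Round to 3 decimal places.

Var(A+F) = 14.8² + 18.7² + 2·[14.8·18.7·0.60] = 568.73 + 332.112 = 900.842.
With uncorrelated errors the cross-covariances are all true-score covariance, so they carry over unchanged; only the diagonal terms shrink to ρᵢσᵢ².
True-score variance = [14.8²·0.59 + 18.7²·0.71] + 332.112 = 377.514 + 332.112 = 709.625.
Reliability = 709.625 / 900.842 = 0.788.

0.788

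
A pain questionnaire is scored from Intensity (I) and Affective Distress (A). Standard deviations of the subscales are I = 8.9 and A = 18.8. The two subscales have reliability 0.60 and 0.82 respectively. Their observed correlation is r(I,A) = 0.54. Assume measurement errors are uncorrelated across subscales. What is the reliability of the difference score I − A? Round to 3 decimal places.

0.622

Var(I−A) = 8.9² + 18.8² − 2·8.9·18.8·0.54 = 432.65 − 180.706 = 251.944.
With uncorrelated errors the cross-covariances are all true-score covariance, so they carry over unchanged; only the diagonal terms shrink to ρᵢσᵢ².
True-score variance = [8.9²·0.60 + 18.8²·0.82] − 180.706 = 337.347 − 180.706 = 156.641.
Reliability = 156.641 / 251.944 = 0.622.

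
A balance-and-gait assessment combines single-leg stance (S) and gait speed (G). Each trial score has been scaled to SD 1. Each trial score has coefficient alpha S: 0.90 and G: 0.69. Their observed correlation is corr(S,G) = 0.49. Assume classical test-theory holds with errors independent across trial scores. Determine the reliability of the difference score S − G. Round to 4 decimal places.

Var(S−G) = 1 + 1 − 2·0.49 = 2 − 0.98 = 1.02.
With uncorrelated errors the cross-covariances are all true-score covariance, so they carry over unchanged; only the diagonal terms shrink to ρᵢσᵢ².
True-score variance = [0.90 + 0.69] − 0.98 = 1.59 − 0.98 = 0.61.
Reliability = 0.61 / 1.02 = 0.5980.

0.5980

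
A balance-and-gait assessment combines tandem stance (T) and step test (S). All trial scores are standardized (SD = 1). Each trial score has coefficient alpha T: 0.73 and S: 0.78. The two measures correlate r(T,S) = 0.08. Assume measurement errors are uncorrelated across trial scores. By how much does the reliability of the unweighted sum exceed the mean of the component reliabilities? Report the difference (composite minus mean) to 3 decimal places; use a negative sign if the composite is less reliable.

Var(sum) = 2 + 0.16 = 2.16; true-score variance = 1.51 + 0.16 = 1.67; composite reliability = 0.7731.
Mean component reliability = 0.7550.
Difference = 0.7731 − 0.7550 = 0.018.

0.018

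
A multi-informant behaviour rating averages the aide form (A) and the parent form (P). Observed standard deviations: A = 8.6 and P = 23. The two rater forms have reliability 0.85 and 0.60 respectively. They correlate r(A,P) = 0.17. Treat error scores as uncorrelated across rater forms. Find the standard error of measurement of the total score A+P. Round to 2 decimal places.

Var(total) = 602.96 + 67.252 = 670.212.
True-score variance = 380.266 + 67.252 = 447.518, so reliability = 0.6677.
Error variance = 670.212 − 447.518 = 222.694; SEM = √222.694 = 14.92.

14.92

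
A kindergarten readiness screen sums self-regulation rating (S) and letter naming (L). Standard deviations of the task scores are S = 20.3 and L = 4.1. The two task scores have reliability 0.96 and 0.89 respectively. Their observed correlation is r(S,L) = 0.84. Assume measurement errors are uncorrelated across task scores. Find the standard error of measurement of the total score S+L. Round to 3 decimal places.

4.282

Var(total) = 428.9 + 139.826 = 568.726.
True-score variance = 410.567 + 139.826 = 550.394, so reliability = 0.9678.
Error variance = 568.726 − 550.394 = 18.3327; SEM = √18.3327 = 4.282.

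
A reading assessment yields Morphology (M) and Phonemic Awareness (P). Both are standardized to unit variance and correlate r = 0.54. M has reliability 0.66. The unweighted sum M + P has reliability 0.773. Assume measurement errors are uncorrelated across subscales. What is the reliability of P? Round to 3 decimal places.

Var(M+P) = 2 + 2·0.54 = 3.080.
True-score variance = ρ_M + ρ_P + 2·0.54, so 0.773 = (0.66 + ρ_P + 1.08) / 3.080.
ρ_P = 0.773·3.080 − 0.66 − 1.08 = 0.641.

0.641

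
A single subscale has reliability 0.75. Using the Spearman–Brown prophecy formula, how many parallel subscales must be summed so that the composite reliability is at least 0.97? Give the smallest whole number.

11

k ≥ ρ*(1−ρ₁)/(ρ₁(1−ρ*)) = 0.97·0.25 / (0.75·0.03) = 10.778.
Smallest integer k = 11.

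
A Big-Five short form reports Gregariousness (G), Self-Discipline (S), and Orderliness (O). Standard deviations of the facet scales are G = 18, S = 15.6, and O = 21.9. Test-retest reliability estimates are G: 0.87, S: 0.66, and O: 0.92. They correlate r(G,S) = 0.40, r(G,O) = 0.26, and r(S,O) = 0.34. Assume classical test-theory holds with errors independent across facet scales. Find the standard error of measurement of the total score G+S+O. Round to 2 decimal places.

Var(total) = 1046.97 + 661.939 = 1708.91.
True-score variance = 883.739 + 661.939 = 1545.68, so reliability = 0.9045.
Error variance = 1708.91 − 1545.68 = 163.231; SEM = √163.231 = 12.78.

12.78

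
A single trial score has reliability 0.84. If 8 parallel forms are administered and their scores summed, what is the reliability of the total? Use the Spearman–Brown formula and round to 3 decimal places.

0.977

ρ_k = kρ / (1 + (k−1)ρ) = 8·0.84 / (1 + 7·0.84) = 6.720 / 6.880 = 0.977.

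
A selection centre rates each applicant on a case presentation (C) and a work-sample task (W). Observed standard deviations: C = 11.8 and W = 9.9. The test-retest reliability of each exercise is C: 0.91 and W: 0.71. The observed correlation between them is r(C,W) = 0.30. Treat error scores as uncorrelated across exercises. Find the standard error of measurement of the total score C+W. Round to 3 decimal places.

Var(total) = 237.25 + 70.092 = 307.342.
True-score variance = 196.296 + 70.092 = 266.387, so reliability = 0.8667.
Error variance = 307.342 − 266.387 = 40.9545; SEM = √40.9545 = 6.400.

6.400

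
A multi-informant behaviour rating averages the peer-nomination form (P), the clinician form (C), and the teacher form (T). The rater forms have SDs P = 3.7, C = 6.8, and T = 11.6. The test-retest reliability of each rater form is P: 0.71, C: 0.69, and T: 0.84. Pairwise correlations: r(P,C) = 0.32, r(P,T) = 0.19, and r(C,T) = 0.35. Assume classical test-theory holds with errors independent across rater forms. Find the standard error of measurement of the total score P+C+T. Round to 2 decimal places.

Var(total) = 194.49 + 87.628 = 282.118.
True-score variance = 154.656 + 87.628 = 242.284, so reliability = 0.8588.
Error variance = 282.118 − 242.284 = 39.8341; SEM = √39.8341 = 6.31.

6.31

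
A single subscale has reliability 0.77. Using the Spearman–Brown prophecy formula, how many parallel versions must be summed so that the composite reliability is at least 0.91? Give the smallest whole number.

k ≥ ρ*(1−ρ₁)/(ρ₁(1−ρ*)) = 0.91·0.23 / (0.77·0.09) = 3.020.
Smallest integer k = 4.

4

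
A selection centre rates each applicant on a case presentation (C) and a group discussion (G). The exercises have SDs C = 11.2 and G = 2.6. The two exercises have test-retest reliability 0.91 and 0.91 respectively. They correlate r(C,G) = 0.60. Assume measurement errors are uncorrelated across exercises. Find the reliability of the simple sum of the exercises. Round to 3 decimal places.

Var(C+G) = 11.2² + 2.6² + 2·[11.2·2.6·0.60] = 132.2 + 34.944 = 167.144.
Because errors are independent across components, Cov(Tᵢ,Tⱼ) = Cov(Xᵢ,Xⱼ); the off-diagonal part of the true-score variance is the same as above.
True-score variance = [11.2²·0.91 + 2.6²·0.91] + 34.944 = 120.302 + 34.944 = 155.246.
Reliability = 155.246 / 167.144 = 0.929.

0.929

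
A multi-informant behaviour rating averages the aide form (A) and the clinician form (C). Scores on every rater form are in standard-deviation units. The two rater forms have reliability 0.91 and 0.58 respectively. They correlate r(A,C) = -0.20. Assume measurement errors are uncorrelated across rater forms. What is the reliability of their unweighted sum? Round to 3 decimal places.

0.681

Var(A+C) = 2 + 2·[(-0.20)] = 2 − 0.4 = 1.6.
Under uncorrelated errors the observed covariances equal the true-score covariances, so only the own-variance terms attenuate.
True-score variance = [0.91 + 0.58] − 0.4 = 1.49 − 0.4 = 1.09.
Reliability = 1.09 / 1.6 = 0.681.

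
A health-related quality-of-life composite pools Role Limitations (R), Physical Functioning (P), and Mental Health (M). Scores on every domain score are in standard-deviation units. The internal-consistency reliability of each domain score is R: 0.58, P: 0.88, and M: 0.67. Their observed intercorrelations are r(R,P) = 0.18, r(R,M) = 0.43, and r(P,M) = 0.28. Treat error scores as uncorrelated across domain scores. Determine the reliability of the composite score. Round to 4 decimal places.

Var(R+P+M) = 3 + 2·[0.18 + 0.43 + 0.28] = 3 + 1.78 = 4.78.
Under uncorrelated errors the observed covariances equal the true-score covariances, so only the own-variance terms attenuate.
True-score variance = [0.58 + 0.88 + 0.67] + 1.78 = 2.13 + 1.78 = 3.91.
Reliability = 3.91 / 4.78 = 0.8180.

0.8180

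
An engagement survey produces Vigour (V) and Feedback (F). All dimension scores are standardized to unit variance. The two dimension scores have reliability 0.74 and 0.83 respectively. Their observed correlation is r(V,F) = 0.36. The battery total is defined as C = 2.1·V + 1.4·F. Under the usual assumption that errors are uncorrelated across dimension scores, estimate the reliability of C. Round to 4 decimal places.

Var(C) = 2.1² + 1.4² + 2·[2.94·0.36] = 6.37 + 2.1168 = 8.4868.
With uncorrelated errors the cross-covariances are all true-score covariance, so they carry over unchanged; only the diagonal terms shrink to ρᵢσᵢ².
True-score variance = [2.1²·0.74 + 1.4²·0.83] + 2.1168 = 4.8902 + 2.1168 = 7.007.
Reliability = 7.007 / 8.4868 = 0.8256.

0.8256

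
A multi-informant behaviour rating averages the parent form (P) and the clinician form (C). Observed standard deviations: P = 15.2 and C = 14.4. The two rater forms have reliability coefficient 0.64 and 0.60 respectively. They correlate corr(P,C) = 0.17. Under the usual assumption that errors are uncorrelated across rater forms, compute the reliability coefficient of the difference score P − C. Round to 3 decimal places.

Var(P−C) = 15.2² + 14.4² − 2·15.2·14.4·0.17 = 438.4 − 74.4192 = 363.981.
Under uncorrelated errors the observed covariances equal the true-score covariances, so only the own-variance terms attenuate.
True-score variance = [15.2²·0.64 + 14.4²·0.60] − 74.4192 = 272.282 − 74.4192 = 197.862.
Reliability = 197.862 / 363.981 = 0.544.

0.544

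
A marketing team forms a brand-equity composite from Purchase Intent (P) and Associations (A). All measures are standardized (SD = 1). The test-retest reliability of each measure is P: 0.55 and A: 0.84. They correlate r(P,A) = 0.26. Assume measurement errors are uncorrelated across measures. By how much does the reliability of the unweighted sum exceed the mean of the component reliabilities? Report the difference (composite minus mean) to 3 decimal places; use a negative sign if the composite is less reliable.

Var(sum) = 2 + 0.52 = 2.52; true-score variance = 1.39 + 0.52 = 1.91; composite reliability = 0.7579.
Mean component reliability = 0.6950.
Difference = 0.7579 − 0.6950 = 0.063.

0.063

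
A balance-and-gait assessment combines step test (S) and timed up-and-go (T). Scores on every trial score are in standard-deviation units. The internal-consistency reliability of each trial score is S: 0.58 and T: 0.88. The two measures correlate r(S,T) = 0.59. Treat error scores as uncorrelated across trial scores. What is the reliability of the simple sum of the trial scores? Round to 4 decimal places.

0.8302

Var(S+T) = 2 + 2·[0.59] = 2 + 1.18 = 3.18.
Under uncorrelated errors the observed covariances equal the true-score covariances, so only the own-variance terms attenuate.
True-score variance = [0.58 + 0.88] + 1.18 = 1.46 + 1.18 = 2.64.
Reliability = 2.64 / 3.18 = 0.8302.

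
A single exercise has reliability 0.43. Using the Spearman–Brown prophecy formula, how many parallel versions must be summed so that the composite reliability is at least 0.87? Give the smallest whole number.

9

k ≥ ρ*(1−ρ₁)/(ρ₁(1−ρ*)) = 0.87·0.57 / (0.43·0.13) = 8.871.
Smallest integer k = 9.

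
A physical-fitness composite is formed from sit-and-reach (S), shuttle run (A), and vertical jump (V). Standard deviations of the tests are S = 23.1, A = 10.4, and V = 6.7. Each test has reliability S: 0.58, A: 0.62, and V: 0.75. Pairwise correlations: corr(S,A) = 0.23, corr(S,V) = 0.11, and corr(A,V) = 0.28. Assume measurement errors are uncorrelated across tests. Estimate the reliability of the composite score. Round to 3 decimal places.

Var(S+A+V) = 23.1² + 10.4² + 6.7² + 2·[23.1·10.4·0.23 + 23.1·6.7·0.11 + 10.4·6.7·0.28] = 686.66 + 183.581 = 870.241.
Under uncorrelated errors the observed covariances equal the true-score covariances, so only the own-variance terms attenuate.
True-score variance = [23.1²·0.58 + 10.4²·0.62 + 6.7²·0.75] + 183.581 = 410.22 + 183.581 = 593.801.
Reliability = 593.801 / 870.241 = 0.682.

0.682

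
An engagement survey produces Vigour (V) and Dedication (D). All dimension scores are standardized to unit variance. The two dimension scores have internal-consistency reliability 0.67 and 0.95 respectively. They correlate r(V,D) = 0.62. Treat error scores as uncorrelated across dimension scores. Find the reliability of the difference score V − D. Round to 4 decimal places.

Var(V−D) = 1 + 1 − 2·0.62 = 2 − 1.24 = 0.76.
Because errors are independent across components, Cov(Tᵢ,Tⱼ) = Cov(Xᵢ,Xⱼ); the off-diagonal part of the true-score variance is the same as above.
True-score variance = [0.67 + 0.95] − 1.24 = 1.62 − 1.24 = 0.38.
Reliability = 0.38 / 0.76 = 0.5000.

0.5000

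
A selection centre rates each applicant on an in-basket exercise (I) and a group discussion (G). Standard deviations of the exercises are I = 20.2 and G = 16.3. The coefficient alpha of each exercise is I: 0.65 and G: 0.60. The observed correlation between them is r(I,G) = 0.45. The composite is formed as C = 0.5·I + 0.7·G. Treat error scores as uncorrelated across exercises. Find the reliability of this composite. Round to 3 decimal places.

Var(C) = 0.5²·20.2² + 0.7²·16.3² + 2·[0.35·20.2·16.3·0.45] = 232.198 + 103.717 = 335.915.
Under uncorrelated errors the observed covariances equal the true-score covariances, so only the own-variance terms attenuate.
True-score variance = [0.5²·20.2²·0.65 + 0.7²·16.3²·0.60] + 103.717 = 144.419 + 103.717 = 248.136.
Reliability = 248.136 / 335.915 = 0.739.

0.739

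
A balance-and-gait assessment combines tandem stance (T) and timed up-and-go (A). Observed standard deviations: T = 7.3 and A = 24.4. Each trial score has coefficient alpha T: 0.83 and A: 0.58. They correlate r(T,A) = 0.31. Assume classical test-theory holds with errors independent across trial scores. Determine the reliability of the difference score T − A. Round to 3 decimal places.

0.519

Var(T−A) = 7.3² + 24.4² − 2·7.3·24.4·0.31 = 648.65 − 110.434 = 538.216.
With uncorrelated errors the cross-covariances are all true-score covariance, so they carry over unchanged; only the diagonal terms shrink to ρᵢσᵢ².
True-score variance = [7.3²·0.83 + 24.4²·0.58] − 110.434 = 389.539 − 110.434 = 279.105.
Reliability = 279.105 / 538.216 = 0.519.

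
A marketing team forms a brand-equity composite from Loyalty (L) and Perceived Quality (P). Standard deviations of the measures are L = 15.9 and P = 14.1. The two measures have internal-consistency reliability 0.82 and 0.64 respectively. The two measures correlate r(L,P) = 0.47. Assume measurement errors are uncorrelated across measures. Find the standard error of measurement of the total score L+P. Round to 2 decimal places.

Var(total) = 451.62 + 210.739 = 662.359.
True-score variance = 334.543 + 210.739 = 545.281, so reliability = 0.8232.
Error variance = 662.359 − 545.281 = 117.077; SEM = √117.077 = 10.82.

10.82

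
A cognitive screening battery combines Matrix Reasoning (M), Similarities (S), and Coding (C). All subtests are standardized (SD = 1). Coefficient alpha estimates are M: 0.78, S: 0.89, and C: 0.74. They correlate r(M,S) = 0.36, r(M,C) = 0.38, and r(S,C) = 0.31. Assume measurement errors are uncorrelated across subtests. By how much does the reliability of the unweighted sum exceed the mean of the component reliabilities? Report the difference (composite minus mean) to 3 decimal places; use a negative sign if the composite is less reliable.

Var(sum) = 3 + 2.1 = 5.1; true-score variance = 2.41 + 2.1 = 4.51; composite reliability = 0.8843.
Mean component reliability = 0.8033.
Difference = 0.8843 − 0.8033 = 0.081.

0.081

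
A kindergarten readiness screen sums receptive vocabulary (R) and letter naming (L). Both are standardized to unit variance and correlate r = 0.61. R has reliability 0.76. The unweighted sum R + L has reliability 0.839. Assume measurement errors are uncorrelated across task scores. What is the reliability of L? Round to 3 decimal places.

0.722

Var(R+L) = 2 + 2·0.61 = 3.220.
True-score variance = ρ_R + ρ_L + 2·0.61, so 0.839 = (0.76 + ρ_L + 1.22) / 3.220.
ρ_L = 0.839·3.220 − 0.76 − 1.22 = 0.722.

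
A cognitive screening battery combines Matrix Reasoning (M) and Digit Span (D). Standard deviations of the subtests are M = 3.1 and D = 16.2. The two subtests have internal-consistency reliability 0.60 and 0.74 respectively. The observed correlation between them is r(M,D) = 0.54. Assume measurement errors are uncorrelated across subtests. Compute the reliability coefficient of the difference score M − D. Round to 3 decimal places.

Var(M−D) = 3.1² + 16.2² − 2·3.1·16.2·0.54 = 272.05 − 54.2376 = 217.812.
With uncorrelated errors the cross-covariances are all true-score covariance, so they carry over unchanged; only the diagonal terms shrink to ρᵢσᵢ².
True-score variance = [3.1²·0.60 + 16.2²·0.74] − 54.2376 = 199.972 − 54.2376 = 145.734.
Reliability = 145.734 / 217.812 = 0.669.

0.669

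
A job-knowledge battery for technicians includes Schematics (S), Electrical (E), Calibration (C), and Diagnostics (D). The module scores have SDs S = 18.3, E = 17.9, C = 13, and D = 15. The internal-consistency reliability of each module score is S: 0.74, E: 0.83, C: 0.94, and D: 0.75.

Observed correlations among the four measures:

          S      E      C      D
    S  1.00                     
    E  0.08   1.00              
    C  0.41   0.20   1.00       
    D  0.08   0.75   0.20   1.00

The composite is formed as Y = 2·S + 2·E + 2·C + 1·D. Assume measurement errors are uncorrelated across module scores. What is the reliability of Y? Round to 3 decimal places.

0.888

Var(Y) = 2²·18.3² + 2²·17.9² + 2²·13² + 15² + 2·[4·18.3·17.9·0.08 + 4·18.3·13·0.41 + 2·18.3·15·0.08 + 4·17.9·13·0.20 + 2·17.9·15·0.75 + 2·13·15·0.20] = 3522.2 + 2411.62 = 5933.82.
With uncorrelated errors the cross-covariances are all true-score covariance, so they carry over unchanged; only the diagonal terms shrink to ρᵢσᵢ².
True-score variance = [2²·18.3²·0.74 + 2²·17.9²·0.83 + 2²·13²·0.94 + 15²·0.75] + 2411.62 = 2859.23 + 2411.62 = 5270.84.
Reliability = 5270.84 / 5933.82 = 0.888.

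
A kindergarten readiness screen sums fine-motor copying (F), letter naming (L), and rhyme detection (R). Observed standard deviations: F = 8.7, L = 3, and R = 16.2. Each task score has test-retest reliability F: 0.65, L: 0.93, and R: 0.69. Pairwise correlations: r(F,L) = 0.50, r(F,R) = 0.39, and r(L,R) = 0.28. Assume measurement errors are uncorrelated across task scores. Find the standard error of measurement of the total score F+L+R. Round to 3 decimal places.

10.415

Var(total) = 347.13 + 163.249 = 510.379.
True-score variance = 238.652 + 163.249 = 401.901, so reliability = 0.7875.
Error variance = 510.379 − 401.901 = 108.478; SEM = √108.478 = 10.415.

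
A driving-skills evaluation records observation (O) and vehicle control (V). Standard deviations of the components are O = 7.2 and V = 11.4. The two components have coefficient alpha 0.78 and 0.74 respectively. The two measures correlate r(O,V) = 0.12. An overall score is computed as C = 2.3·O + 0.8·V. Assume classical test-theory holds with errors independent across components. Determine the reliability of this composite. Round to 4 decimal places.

Var(C) = 2.3²·7.2² + 0.8²·11.4² + 2·[1.84·7.2·11.4·0.12] = 357.408 + 36.2465 = 393.655.
With uncorrelated errors the cross-covariances are all true-score covariance, so they carry over unchanged; only the diagonal terms shrink to ρᵢσᵢ².
True-score variance = [2.3²·7.2²·0.78 + 0.8²·11.4²·0.74] + 36.2465 = 275.451 + 36.2465 = 311.698.
Reliability = 311.698 / 393.655 = 0.7918.

0.7918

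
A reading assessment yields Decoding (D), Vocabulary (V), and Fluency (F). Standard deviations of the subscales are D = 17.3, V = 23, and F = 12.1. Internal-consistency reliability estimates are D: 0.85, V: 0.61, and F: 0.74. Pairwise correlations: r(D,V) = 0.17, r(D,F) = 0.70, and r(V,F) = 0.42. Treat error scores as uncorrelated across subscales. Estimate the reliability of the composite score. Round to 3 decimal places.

0.823

Var(D+V+F) = 17.3² + 23² + 12.1² + 2·[17.3·23·0.17 + 17.3·12.1·0.70 + 23·12.1·0.42] = 974.7 + 662.12 = 1636.82.
Under uncorrelated errors the observed covariances equal the true-score covariances, so only the own-variance terms attenuate.
True-score variance = [17.3²·0.85 + 23²·0.61 + 12.1²·0.74] + 662.12 = 685.43 + 662.12 = 1347.55.
Reliability = 1347.55 / 1636.82 = 0.823.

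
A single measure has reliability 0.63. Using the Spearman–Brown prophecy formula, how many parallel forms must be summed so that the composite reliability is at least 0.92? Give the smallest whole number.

k ≥ ρ*(1−ρ₁)/(ρ₁(1−ρ*)) = 0.92·0.37 / (0.63·0.08) = 6.754.
Smallest integer k = 7.

7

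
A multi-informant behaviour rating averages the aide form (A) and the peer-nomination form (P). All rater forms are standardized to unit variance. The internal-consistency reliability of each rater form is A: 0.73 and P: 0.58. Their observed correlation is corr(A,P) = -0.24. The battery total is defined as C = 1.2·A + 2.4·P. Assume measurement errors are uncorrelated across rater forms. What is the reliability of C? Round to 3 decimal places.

0.517

Var(C) = 1.2² + 2.4² + 2·[2.88·(-0.24)] = 7.2 − 1.3824 = 5.8176.
Under uncorrelated errors the observed covariances equal the true-score covariances, so only the own-variance terms attenuate.
True-score variance = [1.2²·0.73 + 2.4²·0.58] − 1.3824 = 4.392 − 1.3824 = 3.0096.
Reliability = 3.0096 / 5.8176 = 0.517.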